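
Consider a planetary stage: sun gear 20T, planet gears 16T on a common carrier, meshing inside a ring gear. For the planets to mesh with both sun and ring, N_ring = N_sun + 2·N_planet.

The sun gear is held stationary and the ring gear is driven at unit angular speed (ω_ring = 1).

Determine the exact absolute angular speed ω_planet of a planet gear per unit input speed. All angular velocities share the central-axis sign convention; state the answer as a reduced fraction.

N_ring = 20 + 2·16 = 52
20(ω_s−ω_c) = −52(ω_r−ω_c),  ω_s=0, ω_r=1
20(0−ω_c) = −52(1−ω_c)  ⇒  72ω_c = 52  ⇒  ω_c = 13/18
sun–planet: 20·(0−13/18) = −16·(ω_p−ω_c)  ⇒  ω_p−ω_c = −(20/16)·(-13/18) = 65/72
ω_p = 13/18 + 65/72 = 13/8

13/8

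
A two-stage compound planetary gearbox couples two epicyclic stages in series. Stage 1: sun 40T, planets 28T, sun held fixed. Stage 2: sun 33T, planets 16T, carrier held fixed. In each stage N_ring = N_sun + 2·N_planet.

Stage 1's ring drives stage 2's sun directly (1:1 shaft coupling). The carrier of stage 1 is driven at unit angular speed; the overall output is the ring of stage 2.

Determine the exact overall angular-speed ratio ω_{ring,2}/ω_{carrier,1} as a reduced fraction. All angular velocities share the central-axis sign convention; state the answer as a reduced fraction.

Stage 1: N_ring = 40 + 2·28 = 96
Stage 1: 40(ω_s−ω_c) = −96(ω_r−ω_c),  ω_s=0, ω_c=1
Stage 1: ω_r = 1 − (40/96)(0−1) = 17/12
  ⇒ ω_r¹/ω_c¹ = 17/12
Stage 2: N_ring = 33 + 2·16 = 65
Stage 2: 33(ω_s−ω_c) = −65(ω_r−ω_c),  ω_c=0, ω_s=1
Stage 2: ω_r = 0 − (33/65)(1−0) = -33/65
  ⇒ ω_r²/ω_s² = -33/65
Coupling ω_s² = ω_r¹ ⇒ overall = 17/12 × -33/65 = -187/260

-187/260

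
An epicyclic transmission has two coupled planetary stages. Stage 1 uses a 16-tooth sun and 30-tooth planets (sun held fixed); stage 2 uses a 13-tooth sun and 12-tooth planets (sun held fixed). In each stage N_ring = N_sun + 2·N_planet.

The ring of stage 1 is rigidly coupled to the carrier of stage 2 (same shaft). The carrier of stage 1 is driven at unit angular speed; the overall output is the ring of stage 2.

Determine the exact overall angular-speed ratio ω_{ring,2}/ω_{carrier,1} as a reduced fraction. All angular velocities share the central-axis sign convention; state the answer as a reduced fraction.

1150/703

Stage 1: N_ring = 16 + 2·30 = 76
Stage 1: 16(ω_s−ω_c) = −76(ω_r−ω_c),  ω_s=0, ω_c=1
Stage 1: ω_r = 1 − (16/76)(0−1) = 23/19
  ⇒ ω_r¹/ω_c¹ = 23/19
Stage 2: N_ring = 13 + 2·12 = 37
Stage 2: 13(ω_s−ω_c) = −37(ω_r−ω_c),  ω_s=0, ω_c=1
Stage 2: ω_r = 1 − (13/37)(0−1) = 50/37
  ⇒ ω_r²/ω_c² = 50/37
Coupling ω_c² = ω_r¹ ⇒ overall = 23/19 × 50/37 = 1150/703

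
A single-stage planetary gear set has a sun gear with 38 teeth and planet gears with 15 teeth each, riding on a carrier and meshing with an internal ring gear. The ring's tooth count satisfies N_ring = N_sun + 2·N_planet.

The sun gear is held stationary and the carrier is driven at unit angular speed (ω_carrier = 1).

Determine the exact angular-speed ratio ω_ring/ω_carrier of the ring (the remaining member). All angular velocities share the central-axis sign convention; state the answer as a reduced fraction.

53/34

N_ring = 38 + 2·15 = 68
38(ω_s−ω_c) = −68(ω_r−ω_c),  ω_s=0, ω_c=1
ω_r = 1 − (38/68)(0−1) = 53/34
ω_r/ω_c = 53/34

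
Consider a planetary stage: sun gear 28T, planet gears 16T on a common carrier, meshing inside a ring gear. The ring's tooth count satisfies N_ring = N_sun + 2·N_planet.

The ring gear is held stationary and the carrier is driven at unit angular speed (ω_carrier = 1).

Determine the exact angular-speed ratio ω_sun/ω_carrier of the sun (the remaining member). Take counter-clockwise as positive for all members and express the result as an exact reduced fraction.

N_ring = 28 + 2·16 = 60
28(ω_s−ω_c) = −60(ω_r−ω_c),  ω_r=0, ω_c=1
ω_s = 1 − (60/28)(0−1) = 22/7
ω_s/ω_c = 22/7

22/7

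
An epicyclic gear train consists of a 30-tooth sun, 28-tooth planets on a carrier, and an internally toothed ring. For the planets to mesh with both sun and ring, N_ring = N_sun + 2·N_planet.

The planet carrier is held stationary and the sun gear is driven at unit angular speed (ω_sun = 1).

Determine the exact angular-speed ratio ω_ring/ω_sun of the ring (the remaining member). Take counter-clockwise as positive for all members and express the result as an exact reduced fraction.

-15/43

N_ring = 30 + 2·28 = 86
30(ω_s−ω_c) = −86(ω_r−ω_c),  ω_c=0, ω_s=1
ω_r = 0 − (30/86)(1−0) = -15/43
ω_r/ω_s = -15/43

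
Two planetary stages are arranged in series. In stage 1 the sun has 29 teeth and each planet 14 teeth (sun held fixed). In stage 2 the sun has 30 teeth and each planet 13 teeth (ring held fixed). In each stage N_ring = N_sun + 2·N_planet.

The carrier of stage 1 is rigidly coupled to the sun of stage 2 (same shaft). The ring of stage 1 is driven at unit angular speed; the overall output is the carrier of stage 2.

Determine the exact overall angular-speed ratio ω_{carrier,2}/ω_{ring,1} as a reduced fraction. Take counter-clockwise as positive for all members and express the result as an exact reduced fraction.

Stage 1: N_ring = 29 + 2·14 = 57
Stage 1: 29(ω_s−ω_c) = −57(ω_r−ω_c),  ω_s=0, ω_r=1
Stage 1: 29(0−ω_c) = −57(1−ω_c)  ⇒  86ω_c = 57  ⇒  ω_c = 57/86
  ⇒ ω_c¹/ω_r¹ = 57/86
Stage 2: N_ring = 30 + 2·13 = 56
Stage 2: 30(ω_s−ω_c) = −56(ω_r−ω_c),  ω_r=0, ω_s=1
Stage 2: 30(1−ω_c) = −56(0−ω_c)  ⇒  86ω_c = 30  ⇒  ω_c = 15/43
  ⇒ ω_c²/ω_s² = 15/43
Coupling ω_s² = ω_c¹ ⇒ overall = 57/86 × 15/43 = 855/3698

855/3698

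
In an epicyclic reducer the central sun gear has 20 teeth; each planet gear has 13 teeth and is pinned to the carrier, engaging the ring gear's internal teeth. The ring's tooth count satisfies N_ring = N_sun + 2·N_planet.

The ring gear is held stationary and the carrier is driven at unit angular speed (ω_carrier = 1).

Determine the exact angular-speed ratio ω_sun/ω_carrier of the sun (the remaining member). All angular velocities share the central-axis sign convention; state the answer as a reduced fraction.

N_ring = 20 + 2·13 = 46
20(ω_s−ω_c) = −46(ω_r−ω_c),  ω_r=0, ω_c=1
ω_s = 1 − (46/20)(0−1) = 33/10
ω_s/ω_c = 33/10

33/10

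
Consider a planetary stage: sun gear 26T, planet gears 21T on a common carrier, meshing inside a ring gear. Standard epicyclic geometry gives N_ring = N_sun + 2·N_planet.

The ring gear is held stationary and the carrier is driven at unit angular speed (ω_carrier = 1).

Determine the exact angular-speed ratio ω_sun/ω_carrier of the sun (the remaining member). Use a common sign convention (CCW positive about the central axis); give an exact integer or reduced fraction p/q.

N_ring = 26 + 2·21 = 68
26(ω_s−ω_c) = −68(ω_r−ω_c),  ω_r=0, ω_c=1
ω_s = 1 − (68/26)(0−1) = 47/13
ω_s/ω_c = 47/13

47/13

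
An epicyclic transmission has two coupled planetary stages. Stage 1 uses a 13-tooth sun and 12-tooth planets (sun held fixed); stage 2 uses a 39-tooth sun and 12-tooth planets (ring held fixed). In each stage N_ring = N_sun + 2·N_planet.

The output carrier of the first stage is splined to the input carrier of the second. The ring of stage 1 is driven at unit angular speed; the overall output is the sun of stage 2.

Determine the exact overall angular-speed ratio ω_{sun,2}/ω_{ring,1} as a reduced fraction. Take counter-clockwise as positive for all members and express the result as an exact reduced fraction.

Stage 1: N_ring = 13 + 2·12 = 37
Stage 1: 13(ω_s−ω_c) = −37(ω_r−ω_c),  ω_s=0, ω_r=1
Stage 1: 13(0−ω_c) = −37(1−ω_c)  ⇒  50ω_c = 37  ⇒  ω_c = 37/50
  ⇒ ω_c¹/ω_r¹ = 37/50
Stage 2: N_ring = 39 + 2·12 = 63
Stage 2: 39(ω_s−ω_c) = −63(ω_r−ω_c),  ω_r=0, ω_c=1
Stage 2: ω_s = 1 − (63/39)(0−1) = 34/13
  ⇒ ω_s²/ω_c² = 34/13
Coupling ω_c² = ω_c¹ ⇒ overall = 37/50 × 34/13 = 629/325

629/325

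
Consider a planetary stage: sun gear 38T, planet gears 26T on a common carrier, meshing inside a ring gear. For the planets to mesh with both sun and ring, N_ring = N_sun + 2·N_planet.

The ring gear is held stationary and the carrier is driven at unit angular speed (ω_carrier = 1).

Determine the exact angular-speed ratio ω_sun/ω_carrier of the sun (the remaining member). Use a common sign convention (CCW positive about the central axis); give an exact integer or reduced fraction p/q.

N_ring = 38 + 2·26 = 90
38(ω_s−ω_c) = −90(ω_r−ω_c),  ω_r=0, ω_c=1
ω_s = 1 − (90/38)(0−1) = 64/19
ω_s/ω_c = 64/19

64/19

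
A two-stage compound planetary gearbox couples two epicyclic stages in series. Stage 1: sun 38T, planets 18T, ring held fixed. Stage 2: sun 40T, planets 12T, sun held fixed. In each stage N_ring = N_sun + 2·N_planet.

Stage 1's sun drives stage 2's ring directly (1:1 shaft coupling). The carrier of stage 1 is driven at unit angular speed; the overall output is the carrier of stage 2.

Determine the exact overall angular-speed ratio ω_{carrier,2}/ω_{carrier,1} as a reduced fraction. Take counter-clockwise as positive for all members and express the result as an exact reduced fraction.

Stage 1: N_ring = 38 + 2·18 = 74
Stage 1: 38(ω_s−ω_c) = −74(ω_r−ω_c),  ω_r=0, ω_c=1
Stage 1: ω_s = 1 − (74/38)(0−1) = 56/19
  ⇒ ω_s¹/ω_c¹ = 56/19
Stage 2: N_ring = 40 + 2·12 = 64
Stage 2: 40(ω_s−ω_c) = −64(ω_r−ω_c),  ω_s=0, ω_r=1
Stage 2: 40(0−ω_c) = −64(1−ω_c)  ⇒  104ω_c = 64  ⇒  ω_c = 8/13
  ⇒ ω_c²/ω_r² = 8/13
Coupling ω_r² = ω_s¹ ⇒ overall = 56/19 × 8/13 = 448/247

448/247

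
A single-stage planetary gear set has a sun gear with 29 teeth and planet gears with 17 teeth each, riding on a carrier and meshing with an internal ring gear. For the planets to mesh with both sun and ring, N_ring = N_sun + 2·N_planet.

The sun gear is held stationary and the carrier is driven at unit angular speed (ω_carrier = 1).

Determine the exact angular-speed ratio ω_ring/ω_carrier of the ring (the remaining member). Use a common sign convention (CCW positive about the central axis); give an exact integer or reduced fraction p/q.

N_ring = 29 + 2·17 = 63
29(ω_s−ω_c) = −63(ω_r−ω_c),  ω_s=0, ω_c=1
ω_r = 1 − (29/63)(0−1) = 92/63
ω_r/ω_c = 92/63

92/63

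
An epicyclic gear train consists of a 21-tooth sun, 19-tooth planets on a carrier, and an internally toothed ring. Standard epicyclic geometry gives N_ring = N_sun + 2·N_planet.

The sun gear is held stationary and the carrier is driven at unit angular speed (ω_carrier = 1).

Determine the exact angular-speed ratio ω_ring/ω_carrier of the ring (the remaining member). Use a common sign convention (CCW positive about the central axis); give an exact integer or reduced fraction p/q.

80/59

N_ring = 21 + 2·19 = 59
21(ω_s−ω_c) = −59(ω_r−ω_c),  ω_s=0, ω_c=1
ω_r = 1 − (21/59)(0−1) = 80/59
ω_r/ω_c = 80/59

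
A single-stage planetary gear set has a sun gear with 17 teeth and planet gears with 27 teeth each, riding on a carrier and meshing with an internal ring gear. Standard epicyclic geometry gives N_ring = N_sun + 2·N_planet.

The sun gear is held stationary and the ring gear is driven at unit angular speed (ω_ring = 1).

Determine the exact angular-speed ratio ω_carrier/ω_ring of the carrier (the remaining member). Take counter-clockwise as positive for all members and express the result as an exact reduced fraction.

71/88

N_ring = 17 + 2·27 = 71
17(ω_s−ω_c) = −71(ω_r−ω_c),  ω_s=0, ω_r=1
17(0−ω_c) = −71(1−ω_c)  ⇒  88ω_c = 71  ⇒  ω_c = 71/88
ω_c/ω_r = 71/88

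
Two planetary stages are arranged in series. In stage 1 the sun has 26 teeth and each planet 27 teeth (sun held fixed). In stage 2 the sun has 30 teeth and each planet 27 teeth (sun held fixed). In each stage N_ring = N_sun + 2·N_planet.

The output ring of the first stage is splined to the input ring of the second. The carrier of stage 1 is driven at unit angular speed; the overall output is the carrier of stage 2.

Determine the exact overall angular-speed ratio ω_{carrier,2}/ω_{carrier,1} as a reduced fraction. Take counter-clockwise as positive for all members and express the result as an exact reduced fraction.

371/380

Stage 1: N_ring = 26 + 2·27 = 80
Stage 1: 26(ω_s−ω_c) = −80(ω_r−ω_c),  ω_s=0, ω_c=1
Stage 1: ω_r = 1 − (26/80)(0−1) = 53/40
  ⇒ ω_r¹/ω_c¹ = 53/40
Stage 2: N_ring = 30 + 2·27 = 84
Stage 2: 30(ω_s−ω_c) = −84(ω_r−ω_c),  ω_s=0, ω_r=1
Stage 2: 30(0−ω_c) = −84(1−ω_c)  ⇒  114ω_c = 84  ⇒  ω_c = 14/19
  ⇒ ω_c²/ω_r² = 14/19
Coupling ω_r² = ω_r¹ ⇒ overall = 53/40 × 14/19 = 371/380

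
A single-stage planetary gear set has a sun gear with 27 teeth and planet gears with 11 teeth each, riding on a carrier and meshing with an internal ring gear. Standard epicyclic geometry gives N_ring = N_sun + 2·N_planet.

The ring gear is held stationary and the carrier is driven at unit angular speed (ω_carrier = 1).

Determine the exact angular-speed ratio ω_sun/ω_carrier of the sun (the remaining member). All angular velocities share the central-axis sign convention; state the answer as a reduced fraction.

76/27

N_ring = 27 + 2·11 = 49
27(ω_s−ω_c) = −49(ω_r−ω_c),  ω_r=0, ω_c=1
ω_s = 1 − (49/27)(0−1) = 76/27
ω_s/ω_c = 76/27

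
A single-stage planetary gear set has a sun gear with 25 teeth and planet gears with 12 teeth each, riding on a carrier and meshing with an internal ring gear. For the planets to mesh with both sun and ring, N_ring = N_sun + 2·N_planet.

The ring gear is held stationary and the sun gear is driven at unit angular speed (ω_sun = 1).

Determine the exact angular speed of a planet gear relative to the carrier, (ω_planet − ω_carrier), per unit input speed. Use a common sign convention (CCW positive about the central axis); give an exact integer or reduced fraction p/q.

-1225/888

N_ring = 25 + 2·12 = 49
25(ω_s−ω_c) = −49(ω_r−ω_c),  ω_r=0, ω_s=1
25(1−ω_c) = −49(0−ω_c)  ⇒  74ω_c = 25  ⇒  ω_c = 25/74
sun–planet: 25·(1−25/74) = −12·(ω_p−ω_c)  ⇒  ω_p−ω_c = −(25/12)·(49/74) = -1225/888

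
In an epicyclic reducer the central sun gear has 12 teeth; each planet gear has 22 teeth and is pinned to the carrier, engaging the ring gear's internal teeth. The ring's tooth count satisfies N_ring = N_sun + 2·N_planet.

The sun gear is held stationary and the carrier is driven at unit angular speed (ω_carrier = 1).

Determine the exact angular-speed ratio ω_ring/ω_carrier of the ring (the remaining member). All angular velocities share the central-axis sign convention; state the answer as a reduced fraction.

N_ring = 12 + 2·22 = 56
12(ω_s−ω_c) = −56(ω_r−ω_c),  ω_s=0, ω_c=1
ω_r = 1 − (12/56)(0−1) = 17/14
ω_r/ω_c = 17/14

17/14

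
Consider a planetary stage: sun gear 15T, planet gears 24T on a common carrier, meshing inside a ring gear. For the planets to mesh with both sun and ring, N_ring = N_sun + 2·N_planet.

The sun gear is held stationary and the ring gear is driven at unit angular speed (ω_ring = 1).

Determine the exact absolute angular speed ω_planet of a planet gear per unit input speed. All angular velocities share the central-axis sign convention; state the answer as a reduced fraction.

21/16

N_ring = 15 + 2·24 = 63
15(ω_s−ω_c) = −63(ω_r−ω_c),  ω_s=0, ω_r=1
15(0−ω_c) = −63(1−ω_c)  ⇒  78ω_c = 63  ⇒  ω_c = 21/26
sun–planet: 15·(0−21/26) = −24·(ω_p−ω_c)  ⇒  ω_p−ω_c = −(15/24)·(-21/26) = 105/208
ω_p = 21/26 + 105/208 = 21/16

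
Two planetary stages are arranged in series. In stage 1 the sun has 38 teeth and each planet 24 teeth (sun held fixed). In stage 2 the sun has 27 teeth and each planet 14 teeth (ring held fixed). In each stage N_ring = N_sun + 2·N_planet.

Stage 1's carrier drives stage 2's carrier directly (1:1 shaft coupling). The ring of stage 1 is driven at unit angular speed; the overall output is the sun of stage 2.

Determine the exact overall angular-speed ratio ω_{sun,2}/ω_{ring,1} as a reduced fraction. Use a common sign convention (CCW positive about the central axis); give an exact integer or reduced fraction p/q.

Stage 1: N_ring = 38 + 2·24 = 86
Stage 1: 38(ω_s−ω_c) = −86(ω_r−ω_c),  ω_s=0, ω_r=1
Stage 1: 38(0−ω_c) = −86(1−ω_c)  ⇒  124ω_c = 86  ⇒  ω_c = 43/62
  ⇒ ω_c¹/ω_r¹ = 43/62
Stage 2: N_ring = 27 + 2·14 = 55
Stage 2: 27(ω_s−ω_c) = −55(ω_r−ω_c),  ω_r=0, ω_c=1
Stage 2: ω_s = 1 − (55/27)(0−1) = 82/27
  ⇒ ω_s²/ω_c² = 82/27
Coupling ω_c² = ω_c¹ ⇒ overall = 43/62 × 82/27 = 1763/837

1763/837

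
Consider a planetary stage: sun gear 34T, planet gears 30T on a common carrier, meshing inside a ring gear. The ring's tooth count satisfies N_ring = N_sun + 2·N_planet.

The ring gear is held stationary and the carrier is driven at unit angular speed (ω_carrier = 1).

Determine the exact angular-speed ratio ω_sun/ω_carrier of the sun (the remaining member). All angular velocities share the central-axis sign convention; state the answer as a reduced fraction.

N_ring = 34 + 2·30 = 94
34(ω_s−ω_c) = −94(ω_r−ω_c),  ω_r=0, ω_c=1
ω_s = 1 − (94/34)(0−1) = 64/17
ω_s/ω_c = 64/17

64/17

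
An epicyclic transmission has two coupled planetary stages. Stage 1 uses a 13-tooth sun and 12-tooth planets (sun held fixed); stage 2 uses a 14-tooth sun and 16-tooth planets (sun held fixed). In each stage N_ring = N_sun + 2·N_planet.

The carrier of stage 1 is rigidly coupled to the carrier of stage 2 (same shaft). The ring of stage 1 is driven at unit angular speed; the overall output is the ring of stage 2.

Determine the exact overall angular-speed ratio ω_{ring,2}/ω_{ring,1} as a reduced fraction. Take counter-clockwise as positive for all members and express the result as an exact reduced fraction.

Stage 1: N_ring = 13 + 2·12 = 37
Stage 1: 13(ω_s−ω_c) = −37(ω_r−ω_c),  ω_s=0, ω_r=1
Stage 1: 13(0−ω_c) = −37(1−ω_c)  ⇒  50ω_c = 37  ⇒  ω_c = 37/50
  ⇒ ω_c¹/ω_r¹ = 37/50
Stage 2: N_ring = 14 + 2·16 = 46
Stage 2: 14(ω_s−ω_c) = −46(ω_r−ω_c),  ω_s=0, ω_c=1
Stage 2: ω_r = 1 − (14/46)(0−1) = 30/23
  ⇒ ω_r²/ω_c² = 30/23
Coupling ω_c² = ω_c¹ ⇒ overall = 37/50 × 30/23 = 111/115

111/115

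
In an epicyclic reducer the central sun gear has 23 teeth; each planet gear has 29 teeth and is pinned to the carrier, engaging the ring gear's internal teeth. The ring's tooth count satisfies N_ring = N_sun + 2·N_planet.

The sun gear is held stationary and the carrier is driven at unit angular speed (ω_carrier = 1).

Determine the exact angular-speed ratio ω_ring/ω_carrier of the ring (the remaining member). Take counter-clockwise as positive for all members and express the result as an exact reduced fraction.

104/81

N_ring = 23 + 2·29 = 81
23(ω_s−ω_c) = −81(ω_r−ω_c),  ω_s=0, ω_c=1
ω_r = 1 − (23/81)(0−1) = 104/81
ω_r/ω_c = 104/81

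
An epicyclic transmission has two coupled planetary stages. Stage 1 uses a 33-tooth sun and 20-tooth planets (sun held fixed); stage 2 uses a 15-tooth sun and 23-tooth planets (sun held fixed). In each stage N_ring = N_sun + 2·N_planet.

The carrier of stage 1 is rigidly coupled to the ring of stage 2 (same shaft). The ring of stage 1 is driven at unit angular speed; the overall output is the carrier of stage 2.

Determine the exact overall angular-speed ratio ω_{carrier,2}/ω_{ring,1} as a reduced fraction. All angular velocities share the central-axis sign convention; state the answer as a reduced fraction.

Stage 1: N_ring = 33 + 2·20 = 73
Stage 1: 33(ω_s−ω_c) = −73(ω_r−ω_c),  ω_s=0, ω_r=1
Stage 1: 33(0−ω_c) = −73(1−ω_c)  ⇒  106ω_c = 73  ⇒  ω_c = 73/106
  ⇒ ω_c¹/ω_r¹ = 73/106
Stage 2: N_ring = 15 + 2·23 = 61
Stage 2: 15(ω_s−ω_c) = −61(ω_r−ω_c),  ω_s=0, ω_r=1
Stage 2: 15(0−ω_c) = −61(1−ω_c)  ⇒  76ω_c = 61  ⇒  ω_c = 61/76
  ⇒ ω_c²/ω_r² = 61/76
Coupling ω_r² = ω_c¹ ⇒ overall = 73/106 × 61/76 = 4453/8056

4453/8056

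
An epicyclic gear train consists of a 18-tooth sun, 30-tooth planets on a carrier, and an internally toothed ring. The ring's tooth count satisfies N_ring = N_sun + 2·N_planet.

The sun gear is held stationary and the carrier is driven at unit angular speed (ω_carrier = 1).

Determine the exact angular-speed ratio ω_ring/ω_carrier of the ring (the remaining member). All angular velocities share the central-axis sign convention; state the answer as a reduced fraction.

16/13

N_ring = 18 + 2·30 = 78
18(ω_s−ω_c) = −78(ω_r−ω_c),  ω_s=0, ω_c=1
ω_r = 1 − (18/78)(0−1) = 16/13
ω_r/ω_c = 16/13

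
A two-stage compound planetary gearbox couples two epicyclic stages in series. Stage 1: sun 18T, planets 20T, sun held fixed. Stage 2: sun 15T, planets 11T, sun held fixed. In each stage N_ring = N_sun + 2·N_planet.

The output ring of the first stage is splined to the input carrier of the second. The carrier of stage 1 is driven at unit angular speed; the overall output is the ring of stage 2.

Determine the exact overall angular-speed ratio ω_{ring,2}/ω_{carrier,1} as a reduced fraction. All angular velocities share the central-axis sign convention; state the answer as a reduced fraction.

Stage 1: N_ring = 18 + 2·20 = 58
Stage 1: 18(ω_s−ω_c) = −58(ω_r−ω_c),  ω_s=0, ω_c=1
Stage 1: ω_r = 1 − (18/58)(0−1) = 38/29
  ⇒ ω_r¹/ω_c¹ = 38/29
Stage 2: N_ring = 15 + 2·11 = 37
Stage 2: 15(ω_s−ω_c) = −37(ω_r−ω_c),  ω_s=0, ω_c=1
Stage 2: ω_r = 1 − (15/37)(0−1) = 52/37
  ⇒ ω_r²/ω_c² = 52/37
Coupling ω_c² = ω_r¹ ⇒ overall = 38/29 × 52/37 = 1976/1073

1976/1073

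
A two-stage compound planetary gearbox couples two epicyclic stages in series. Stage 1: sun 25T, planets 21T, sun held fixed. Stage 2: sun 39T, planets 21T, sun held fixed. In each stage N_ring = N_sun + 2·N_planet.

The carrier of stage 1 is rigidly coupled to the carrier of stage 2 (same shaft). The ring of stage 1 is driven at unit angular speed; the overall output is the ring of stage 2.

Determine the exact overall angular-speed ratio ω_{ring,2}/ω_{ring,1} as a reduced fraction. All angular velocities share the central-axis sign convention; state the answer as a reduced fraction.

Stage 1: N_ring = 25 + 2·21 = 67
Stage 1: 25(ω_s−ω_c) = −67(ω_r−ω_c),  ω_s=0, ω_r=1
Stage 1: 25(0−ω_c) = −67(1−ω_c)  ⇒  92ω_c = 67  ⇒  ω_c = 67/92
  ⇒ ω_c¹/ω_r¹ = 67/92
Stage 2: N_ring = 39 + 2·21 = 81
Stage 2: 39(ω_s−ω_c) = −81(ω_r−ω_c),  ω_s=0, ω_c=1
Stage 2: ω_r = 1 − (39/81)(0−1) = 40/27
  ⇒ ω_r²/ω_c² = 40/27
Coupling ω_c² = ω_c¹ ⇒ overall = 67/92 × 40/27 = 670/621

670/621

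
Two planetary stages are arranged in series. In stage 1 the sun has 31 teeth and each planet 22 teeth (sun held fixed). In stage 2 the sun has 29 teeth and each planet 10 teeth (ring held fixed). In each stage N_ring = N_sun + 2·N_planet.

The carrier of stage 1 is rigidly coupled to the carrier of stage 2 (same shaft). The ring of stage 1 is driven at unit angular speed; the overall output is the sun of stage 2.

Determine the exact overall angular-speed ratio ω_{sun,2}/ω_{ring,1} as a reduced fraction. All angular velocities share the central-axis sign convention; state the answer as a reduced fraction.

Stage 1: N_ring = 31 + 2·22 = 75
Stage 1: 31(ω_s−ω_c) = −75(ω_r−ω_c),  ω_s=0, ω_r=1
Stage 1: 31(0−ω_c) = −75(1−ω_c)  ⇒  106ω_c = 75  ⇒  ω_c = 75/106
  ⇒ ω_c¹/ω_r¹ = 75/106
Stage 2: N_ring = 29 + 2·10 = 49
Stage 2: 29(ω_s−ω_c) = −49(ω_r−ω_c),  ω_r=0, ω_c=1
Stage 2: ω_s = 1 − (49/29)(0−1) = 78/29
  ⇒ ω_s²/ω_c² = 78/29
Coupling ω_c² = ω_c¹ ⇒ overall = 75/106 × 78/29 = 2925/1537

2925/1537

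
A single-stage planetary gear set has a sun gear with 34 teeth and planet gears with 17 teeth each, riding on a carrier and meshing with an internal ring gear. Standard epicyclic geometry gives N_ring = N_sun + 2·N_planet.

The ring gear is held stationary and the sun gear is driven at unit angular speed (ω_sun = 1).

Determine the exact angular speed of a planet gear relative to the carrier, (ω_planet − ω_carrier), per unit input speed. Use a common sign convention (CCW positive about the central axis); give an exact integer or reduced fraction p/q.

N_ring = 34 + 2·17 = 68
34(ω_s−ω_c) = −68(ω_r−ω_c),  ω_r=0, ω_s=1
34(1−ω_c) = −68(0−ω_c)  ⇒  102ω_c = 34  ⇒  ω_c = 1/3
sun–planet: 34·(1−1/3) = −17·(ω_p−ω_c)  ⇒  ω_p−ω_c = −(34/17)·(2/3) = -4/3

-4/3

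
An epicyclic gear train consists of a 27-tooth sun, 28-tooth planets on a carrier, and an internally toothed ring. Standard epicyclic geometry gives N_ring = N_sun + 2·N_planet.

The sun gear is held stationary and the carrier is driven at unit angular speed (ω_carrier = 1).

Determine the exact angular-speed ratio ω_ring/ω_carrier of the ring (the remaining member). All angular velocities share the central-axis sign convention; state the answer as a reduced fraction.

N_ring = 27 + 2·28 = 83
27(ω_s−ω_c) = −83(ω_r−ω_c),  ω_s=0, ω_c=1
ω_r = 1 − (27/83)(0−1) = 110/83
ω_r/ω_c = 110/83

110/83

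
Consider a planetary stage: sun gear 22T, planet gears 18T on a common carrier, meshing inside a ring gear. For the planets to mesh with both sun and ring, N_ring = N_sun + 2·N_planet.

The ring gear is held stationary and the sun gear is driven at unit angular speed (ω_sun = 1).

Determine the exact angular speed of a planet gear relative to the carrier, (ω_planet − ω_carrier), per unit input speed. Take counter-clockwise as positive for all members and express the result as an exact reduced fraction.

N_ring = 22 + 2·18 = 58
22(ω_s−ω_c) = −58(ω_r−ω_c),  ω_r=0, ω_s=1
22(1−ω_c) = −58(0−ω_c)  ⇒  80ω_c = 22  ⇒  ω_c = 11/40
sun–planet: 22·(1−11/40) = −18·(ω_p−ω_c)  ⇒  ω_p−ω_c = −(22/18)·(29/40) = -319/360

-319/360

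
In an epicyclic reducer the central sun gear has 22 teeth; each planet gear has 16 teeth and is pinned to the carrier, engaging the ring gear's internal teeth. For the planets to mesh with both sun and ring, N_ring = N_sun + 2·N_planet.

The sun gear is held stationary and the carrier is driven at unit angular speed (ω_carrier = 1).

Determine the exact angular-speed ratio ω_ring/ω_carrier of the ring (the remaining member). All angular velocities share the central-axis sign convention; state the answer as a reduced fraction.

N_ring = 22 + 2·16 = 54
22(ω_s−ω_c) = −54(ω_r−ω_c),  ω_s=0, ω_c=1
ω_r = 1 − (22/54)(0−1) = 38/27
ω_r/ω_c = 38/27

38/27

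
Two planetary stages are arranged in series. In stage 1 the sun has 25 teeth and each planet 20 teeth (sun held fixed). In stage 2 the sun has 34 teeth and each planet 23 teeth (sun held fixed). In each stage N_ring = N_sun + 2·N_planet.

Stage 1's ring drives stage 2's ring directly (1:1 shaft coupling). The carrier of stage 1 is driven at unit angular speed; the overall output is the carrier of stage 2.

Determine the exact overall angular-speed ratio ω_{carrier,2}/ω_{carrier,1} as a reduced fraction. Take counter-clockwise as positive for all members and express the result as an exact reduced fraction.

240/247

Stage 1: N_ring = 25 + 2·20 = 65
Stage 1: 25(ω_s−ω_c) = −65(ω_r−ω_c),  ω_s=0, ω_c=1
Stage 1: ω_r = 1 − (25/65)(0−1) = 18/13
  ⇒ ω_r¹/ω_c¹ = 18/13
Stage 2: N_ring = 34 + 2·23 = 80
Stage 2: 34(ω_s−ω_c) = −80(ω_r−ω_c),  ω_s=0, ω_r=1
Stage 2: 34(0−ω_c) = −80(1−ω_c)  ⇒  114ω_c = 80  ⇒  ω_c = 40/57
  ⇒ ω_c²/ω_r² = 40/57
Coupling ω_r² = ω_r¹ ⇒ overall = 18/13 × 40/57 = 240/247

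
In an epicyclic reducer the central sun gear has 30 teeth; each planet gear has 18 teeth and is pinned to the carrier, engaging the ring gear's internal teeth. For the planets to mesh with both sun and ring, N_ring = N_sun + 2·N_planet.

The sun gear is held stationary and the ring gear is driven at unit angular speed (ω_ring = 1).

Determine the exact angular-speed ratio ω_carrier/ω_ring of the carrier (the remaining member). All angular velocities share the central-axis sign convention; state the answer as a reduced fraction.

N_ring = 30 + 2·18 = 66
30(ω_s−ω_c) = −66(ω_r−ω_c),  ω_s=0, ω_r=1
30(0−ω_c) = −66(1−ω_c)  ⇒  96ω_c = 66  ⇒  ω_c = 11/16
ω_c/ω_r = 11/16

11/16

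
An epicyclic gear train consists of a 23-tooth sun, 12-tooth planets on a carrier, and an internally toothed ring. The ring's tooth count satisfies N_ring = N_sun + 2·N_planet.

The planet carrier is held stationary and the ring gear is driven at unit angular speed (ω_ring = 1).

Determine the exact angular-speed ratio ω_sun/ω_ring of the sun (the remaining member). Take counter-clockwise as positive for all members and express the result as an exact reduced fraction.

-47/23

N_ring = 23 + 2·12 = 47
23(ω_s−ω_c) = −47(ω_r−ω_c),  ω_c=0, ω_r=1
ω_s = 0 − (47/23)(1−0) = -47/23
ω_s/ω_r = -47/23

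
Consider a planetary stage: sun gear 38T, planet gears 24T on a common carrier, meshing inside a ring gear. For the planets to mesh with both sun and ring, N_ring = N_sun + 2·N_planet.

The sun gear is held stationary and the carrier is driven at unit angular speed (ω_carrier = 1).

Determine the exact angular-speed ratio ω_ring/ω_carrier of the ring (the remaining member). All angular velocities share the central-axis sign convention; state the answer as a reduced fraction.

62/43

N_ring = 38 + 2·24 = 86
38(ω_s−ω_c) = −86(ω_r−ω_c),  ω_s=0, ω_c=1
ω_r = 1 − (38/86)(0−1) = 62/43
ω_r/ω_c = 62/43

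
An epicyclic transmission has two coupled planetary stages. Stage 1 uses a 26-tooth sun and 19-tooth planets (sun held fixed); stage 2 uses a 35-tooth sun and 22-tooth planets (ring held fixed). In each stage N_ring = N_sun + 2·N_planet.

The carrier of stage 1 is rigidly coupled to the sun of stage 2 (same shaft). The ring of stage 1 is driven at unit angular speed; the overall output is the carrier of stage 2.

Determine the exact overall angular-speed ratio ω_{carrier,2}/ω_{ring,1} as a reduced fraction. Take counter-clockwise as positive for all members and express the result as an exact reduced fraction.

Stage 1: N_ring = 26 + 2·19 = 64
Stage 1: 26(ω_s−ω_c) = −64(ω_r−ω_c),  ω_s=0, ω_r=1
Stage 1: 26(0−ω_c) = −64(1−ω_c)  ⇒  90ω_c = 64  ⇒  ω_c = 32/45
  ⇒ ω_c¹/ω_r¹ = 32/45
Stage 2: N_ring = 35 + 2·22 = 79
Stage 2: 35(ω_s−ω_c) = −79(ω_r−ω_c),  ω_r=0, ω_s=1
Stage 2: 35(1−ω_c) = −79(0−ω_c)  ⇒  114ω_c = 35  ⇒  ω_c = 35/114
  ⇒ ω_c²/ω_s² = 35/114
Coupling ω_s² = ω_c¹ ⇒ overall = 32/45 × 35/114 = 112/513

112/513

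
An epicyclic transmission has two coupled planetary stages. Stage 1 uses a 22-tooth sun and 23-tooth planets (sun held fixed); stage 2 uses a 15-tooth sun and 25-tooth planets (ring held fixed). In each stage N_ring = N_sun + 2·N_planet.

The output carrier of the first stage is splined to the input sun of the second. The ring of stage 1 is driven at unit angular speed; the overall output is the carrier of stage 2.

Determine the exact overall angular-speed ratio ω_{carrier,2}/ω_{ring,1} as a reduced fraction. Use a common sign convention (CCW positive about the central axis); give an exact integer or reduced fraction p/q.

17/120

Stage 1: N_ring = 22 + 2·23 = 68
Stage 1: 22(ω_s−ω_c) = −68(ω_r−ω_c),  ω_s=0, ω_r=1
Stage 1: 22(0−ω_c) = −68(1−ω_c)  ⇒  90ω_c = 68  ⇒  ω_c = 34/45
  ⇒ ω_c¹/ω_r¹ = 34/45
Stage 2: N_ring = 15 + 2·25 = 65
Stage 2: 15(ω_s−ω_c) = −65(ω_r−ω_c),  ω_r=0, ω_s=1
Stage 2: 15(1−ω_c) = −65(0−ω_c)  ⇒  80ω_c = 15  ⇒  ω_c = 3/16
  ⇒ ω_c²/ω_s² = 3/16
Coupling ω_s² = ω_c¹ ⇒ overall = 34/45 × 3/16 = 17/120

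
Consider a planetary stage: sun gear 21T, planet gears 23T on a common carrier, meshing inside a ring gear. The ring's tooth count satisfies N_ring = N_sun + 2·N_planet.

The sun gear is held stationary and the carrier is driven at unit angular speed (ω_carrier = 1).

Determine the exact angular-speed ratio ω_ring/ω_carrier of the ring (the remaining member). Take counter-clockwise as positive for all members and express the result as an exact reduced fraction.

N_ring = 21 + 2·23 = 67
21(ω_s−ω_c) = −67(ω_r−ω_c),  ω_s=0, ω_c=1
ω_r = 1 − (21/67)(0−1) = 88/67
ω_r/ω_c = 88/67

88/67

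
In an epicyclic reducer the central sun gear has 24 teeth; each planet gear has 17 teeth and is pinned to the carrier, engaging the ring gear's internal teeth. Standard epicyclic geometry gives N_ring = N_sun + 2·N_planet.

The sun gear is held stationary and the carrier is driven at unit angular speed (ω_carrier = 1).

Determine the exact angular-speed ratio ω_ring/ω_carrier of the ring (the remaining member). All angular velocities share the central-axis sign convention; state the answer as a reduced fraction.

N_ring = 24 + 2·17 = 58
24(ω_s−ω_c) = −58(ω_r−ω_c),  ω_s=0, ω_c=1
ω_r = 1 − (24/58)(0−1) = 41/29
ω_r/ω_c = 41/29

41/29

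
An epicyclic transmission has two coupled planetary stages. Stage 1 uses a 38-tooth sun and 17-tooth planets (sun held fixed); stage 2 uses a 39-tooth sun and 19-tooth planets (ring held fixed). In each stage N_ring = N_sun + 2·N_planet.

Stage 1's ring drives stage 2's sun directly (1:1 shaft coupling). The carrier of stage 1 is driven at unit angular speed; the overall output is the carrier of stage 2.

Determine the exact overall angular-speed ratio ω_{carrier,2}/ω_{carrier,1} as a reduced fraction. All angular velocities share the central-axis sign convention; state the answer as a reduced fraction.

Stage 1: N_ring = 38 + 2·17 = 72
Stage 1: 38(ω_s−ω_c) = −72(ω_r−ω_c),  ω_s=0, ω_c=1
Stage 1: ω_r = 1 − (38/72)(0−1) = 55/36
  ⇒ ω_r¹/ω_c¹ = 55/36
Stage 2: N_ring = 39 + 2·19 = 77
Stage 2: 39(ω_s−ω_c) = −77(ω_r−ω_c),  ω_r=0, ω_s=1
Stage 2: 39(1−ω_c) = −77(0−ω_c)  ⇒  116ω_c = 39  ⇒  ω_c = 39/116
  ⇒ ω_c²/ω_s² = 39/116
Coupling ω_s² = ω_r¹ ⇒ overall = 55/36 × 39/116 = 715/1392

715/1392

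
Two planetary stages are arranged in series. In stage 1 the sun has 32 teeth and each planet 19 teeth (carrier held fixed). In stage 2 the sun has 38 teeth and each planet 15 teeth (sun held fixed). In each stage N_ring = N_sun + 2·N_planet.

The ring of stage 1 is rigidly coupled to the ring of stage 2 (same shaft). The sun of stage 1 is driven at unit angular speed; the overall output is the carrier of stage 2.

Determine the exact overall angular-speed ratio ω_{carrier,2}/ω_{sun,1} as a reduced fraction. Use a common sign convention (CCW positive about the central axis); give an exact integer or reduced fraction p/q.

Stage 1: N_ring = 32 + 2·19 = 70
Stage 1: 32(ω_s−ω_c) = −70(ω_r−ω_c),  ω_c=0, ω_s=1
Stage 1: ω_r = 0 − (32/70)(1−0) = -16/35
  ⇒ ω_r¹/ω_s¹ = -16/35
Stage 2: N_ring = 38 + 2·15 = 68
Stage 2: 38(ω_s−ω_c) = −68(ω_r−ω_c),  ω_s=0, ω_r=1
Stage 2: 38(0−ω_c) = −68(1−ω_c)  ⇒  106ω_c = 68  ⇒  ω_c = 34/53
  ⇒ ω_c²/ω_r² = 34/53
Coupling ω_r² = ω_r¹ ⇒ overall = -16/35 × 34/53 = -544/1855

-544/1855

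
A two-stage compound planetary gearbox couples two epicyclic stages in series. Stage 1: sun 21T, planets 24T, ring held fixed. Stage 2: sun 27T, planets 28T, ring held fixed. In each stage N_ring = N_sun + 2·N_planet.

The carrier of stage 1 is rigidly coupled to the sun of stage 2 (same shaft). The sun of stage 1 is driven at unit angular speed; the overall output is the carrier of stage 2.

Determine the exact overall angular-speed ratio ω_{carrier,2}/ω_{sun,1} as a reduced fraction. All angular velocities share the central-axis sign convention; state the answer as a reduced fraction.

Stage 1: N_ring = 21 + 2·24 = 69
Stage 1: 21(ω_s−ω_c) = −69(ω_r−ω_c),  ω_r=0, ω_s=1
Stage 1: 21(1−ω_c) = −69(0−ω_c)  ⇒  90ω_c = 21  ⇒  ω_c = 7/30
  ⇒ ω_c¹/ω_s¹ = 7/30
Stage 2: N_ring = 27 + 2·28 = 83
Stage 2: 27(ω_s−ω_c) = −83(ω_r−ω_c),  ω_r=0, ω_s=1
Stage 2: 27(1−ω_c) = −83(0−ω_c)  ⇒  110ω_c = 27  ⇒  ω_c = 27/110
  ⇒ ω_c²/ω_s² = 27/110
Coupling ω_s² = ω_c¹ ⇒ overall = 7/30 × 27/110 = 63/1100

63/1100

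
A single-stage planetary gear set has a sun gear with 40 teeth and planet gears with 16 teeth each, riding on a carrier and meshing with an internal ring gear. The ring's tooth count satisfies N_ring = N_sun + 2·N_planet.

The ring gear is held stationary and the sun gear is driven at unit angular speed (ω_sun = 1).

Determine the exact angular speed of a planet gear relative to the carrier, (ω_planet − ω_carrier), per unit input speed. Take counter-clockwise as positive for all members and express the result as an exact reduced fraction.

-45/28

N_ring = 40 + 2·16 = 72
40(ω_s−ω_c) = −72(ω_r−ω_c),  ω_r=0, ω_s=1
40(1−ω_c) = −72(0−ω_c)  ⇒  112ω_c = 40  ⇒  ω_c = 5/14
sun–planet: 40·(1−5/14) = −16·(ω_p−ω_c)  ⇒  ω_p−ω_c = −(40/16)·(9/14) = -45/28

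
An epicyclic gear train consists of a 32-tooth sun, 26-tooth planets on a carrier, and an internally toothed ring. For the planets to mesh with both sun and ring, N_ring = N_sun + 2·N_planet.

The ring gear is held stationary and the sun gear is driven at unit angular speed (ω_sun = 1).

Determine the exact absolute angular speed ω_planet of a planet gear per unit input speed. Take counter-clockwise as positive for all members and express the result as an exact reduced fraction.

-8/13

N_ring = 32 + 2·26 = 84
32(ω_s−ω_c) = −84(ω_r−ω_c),  ω_r=0, ω_s=1
32(1−ω_c) = −84(0−ω_c)  ⇒  116ω_c = 32  ⇒  ω_c = 8/29
sun–planet: 32·(1−8/29) = −26·(ω_p−ω_c)  ⇒  ω_p−ω_c = −(32/26)·(21/29) = -336/377
ω_p = 8/29 − 336/377 = -8/13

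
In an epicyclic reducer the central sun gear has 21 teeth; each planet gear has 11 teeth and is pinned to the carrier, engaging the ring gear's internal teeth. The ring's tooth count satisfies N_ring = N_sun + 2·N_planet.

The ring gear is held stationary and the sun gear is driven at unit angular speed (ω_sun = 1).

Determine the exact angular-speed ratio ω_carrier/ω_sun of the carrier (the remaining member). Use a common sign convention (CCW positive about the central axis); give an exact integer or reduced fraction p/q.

21/64

N_ring = 21 + 2·11 = 43
21(ω_s−ω_c) = −43(ω_r−ω_c),  ω_r=0, ω_s=1
21(1−ω_c) = −43(0−ω_c)  ⇒  64ω_c = 21  ⇒  ω_c = 21/64
ω_c/ω_s = 21/64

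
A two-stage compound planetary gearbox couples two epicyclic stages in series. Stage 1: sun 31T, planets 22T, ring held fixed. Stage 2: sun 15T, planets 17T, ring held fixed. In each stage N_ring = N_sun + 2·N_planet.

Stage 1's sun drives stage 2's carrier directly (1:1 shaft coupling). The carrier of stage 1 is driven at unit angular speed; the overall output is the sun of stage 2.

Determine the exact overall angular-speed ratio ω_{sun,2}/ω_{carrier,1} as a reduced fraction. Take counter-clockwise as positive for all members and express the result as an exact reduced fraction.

6784/465

Stage 1: N_ring = 31 + 2·22 = 75
Stage 1: 31(ω_s−ω_c) = −75(ω_r−ω_c),  ω_r=0, ω_c=1
Stage 1: ω_s = 1 − (75/31)(0−1) = 106/31
  ⇒ ω_s¹/ω_c¹ = 106/31
Stage 2: N_ring = 15 + 2·17 = 49
Stage 2: 15(ω_s−ω_c) = −49(ω_r−ω_c),  ω_r=0, ω_c=1
Stage 2: ω_s = 1 − (49/15)(0−1) = 64/15
  ⇒ ω_s²/ω_c² = 64/15
Coupling ω_c² = ω_s¹ ⇒ overall = 106/31 × 64/15 = 6784/465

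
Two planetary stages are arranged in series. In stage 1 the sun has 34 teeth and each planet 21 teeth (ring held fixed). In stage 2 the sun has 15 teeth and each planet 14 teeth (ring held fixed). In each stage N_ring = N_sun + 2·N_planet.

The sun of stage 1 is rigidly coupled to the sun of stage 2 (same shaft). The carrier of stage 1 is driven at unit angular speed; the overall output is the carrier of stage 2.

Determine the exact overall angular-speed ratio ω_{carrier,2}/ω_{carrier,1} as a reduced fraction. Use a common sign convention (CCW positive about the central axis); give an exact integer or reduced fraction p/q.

Stage 1: N_ring = 34 + 2·21 = 76
Stage 1: 34(ω_s−ω_c) = −76(ω_r−ω_c),  ω_r=0, ω_c=1
Stage 1: ω_s = 1 − (76/34)(0−1) = 55/17
  ⇒ ω_s¹/ω_c¹ = 55/17
Stage 2: N_ring = 15 + 2·14 = 43
Stage 2: 15(ω_s−ω_c) = −43(ω_r−ω_c),  ω_r=0, ω_s=1
Stage 2: 15(1−ω_c) = −43(0−ω_c)  ⇒  58ω_c = 15  ⇒  ω_c = 15/58
  ⇒ ω_c²/ω_s² = 15/58
Coupling ω_s² = ω_s¹ ⇒ overall = 55/17 × 15/58 = 825/986

825/986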